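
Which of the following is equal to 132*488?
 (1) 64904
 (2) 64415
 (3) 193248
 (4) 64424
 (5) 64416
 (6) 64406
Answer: 5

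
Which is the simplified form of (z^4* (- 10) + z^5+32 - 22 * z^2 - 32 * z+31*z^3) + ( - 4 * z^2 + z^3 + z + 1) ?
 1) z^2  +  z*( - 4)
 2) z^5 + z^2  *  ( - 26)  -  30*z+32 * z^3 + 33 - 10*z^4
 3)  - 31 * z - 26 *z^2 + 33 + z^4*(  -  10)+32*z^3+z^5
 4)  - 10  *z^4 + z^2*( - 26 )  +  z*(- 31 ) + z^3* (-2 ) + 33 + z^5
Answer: 3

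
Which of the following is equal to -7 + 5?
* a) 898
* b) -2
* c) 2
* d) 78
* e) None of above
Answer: b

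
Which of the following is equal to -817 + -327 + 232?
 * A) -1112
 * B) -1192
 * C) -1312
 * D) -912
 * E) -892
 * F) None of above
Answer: D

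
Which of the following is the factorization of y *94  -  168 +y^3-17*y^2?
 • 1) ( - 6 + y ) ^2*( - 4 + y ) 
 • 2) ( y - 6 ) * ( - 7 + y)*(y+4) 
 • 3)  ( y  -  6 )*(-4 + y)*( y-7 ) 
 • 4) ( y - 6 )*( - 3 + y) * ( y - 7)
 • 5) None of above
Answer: 3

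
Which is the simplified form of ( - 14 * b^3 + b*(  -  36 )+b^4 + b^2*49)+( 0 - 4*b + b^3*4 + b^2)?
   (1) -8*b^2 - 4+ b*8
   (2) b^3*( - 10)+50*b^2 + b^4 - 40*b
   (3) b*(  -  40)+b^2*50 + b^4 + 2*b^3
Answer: 2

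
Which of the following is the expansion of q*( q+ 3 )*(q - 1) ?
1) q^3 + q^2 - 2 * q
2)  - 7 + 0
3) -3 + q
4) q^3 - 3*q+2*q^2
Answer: 4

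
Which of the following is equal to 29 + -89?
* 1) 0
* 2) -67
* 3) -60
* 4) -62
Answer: 3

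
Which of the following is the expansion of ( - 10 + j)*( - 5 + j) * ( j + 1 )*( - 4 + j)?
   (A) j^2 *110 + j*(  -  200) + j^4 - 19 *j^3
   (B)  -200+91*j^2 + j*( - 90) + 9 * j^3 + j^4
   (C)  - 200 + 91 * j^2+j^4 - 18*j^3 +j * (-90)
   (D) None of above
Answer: C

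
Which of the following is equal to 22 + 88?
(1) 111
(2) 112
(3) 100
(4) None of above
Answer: 4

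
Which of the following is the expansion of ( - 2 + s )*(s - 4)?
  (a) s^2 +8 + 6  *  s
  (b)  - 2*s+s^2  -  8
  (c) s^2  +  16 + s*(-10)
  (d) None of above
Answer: d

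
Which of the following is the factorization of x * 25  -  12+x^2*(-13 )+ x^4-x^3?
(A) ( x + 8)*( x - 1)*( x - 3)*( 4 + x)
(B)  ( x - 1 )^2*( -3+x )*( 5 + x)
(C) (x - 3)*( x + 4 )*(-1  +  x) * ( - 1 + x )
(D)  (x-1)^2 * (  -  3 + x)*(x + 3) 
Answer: C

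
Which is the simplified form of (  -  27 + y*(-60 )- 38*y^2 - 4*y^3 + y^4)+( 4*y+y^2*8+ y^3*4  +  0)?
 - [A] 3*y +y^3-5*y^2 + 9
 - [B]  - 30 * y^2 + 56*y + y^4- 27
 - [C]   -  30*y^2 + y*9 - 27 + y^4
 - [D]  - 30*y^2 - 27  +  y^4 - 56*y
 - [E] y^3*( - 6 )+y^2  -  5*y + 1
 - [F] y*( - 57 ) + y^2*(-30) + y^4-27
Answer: D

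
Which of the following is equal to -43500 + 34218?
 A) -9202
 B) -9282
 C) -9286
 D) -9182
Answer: B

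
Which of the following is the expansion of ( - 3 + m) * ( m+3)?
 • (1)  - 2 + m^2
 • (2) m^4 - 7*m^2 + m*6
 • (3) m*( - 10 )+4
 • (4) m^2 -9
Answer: 4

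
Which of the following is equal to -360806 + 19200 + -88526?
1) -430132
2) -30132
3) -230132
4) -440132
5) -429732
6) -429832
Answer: 1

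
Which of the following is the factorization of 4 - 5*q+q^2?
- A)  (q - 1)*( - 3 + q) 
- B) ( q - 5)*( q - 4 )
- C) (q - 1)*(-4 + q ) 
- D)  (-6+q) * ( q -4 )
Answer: C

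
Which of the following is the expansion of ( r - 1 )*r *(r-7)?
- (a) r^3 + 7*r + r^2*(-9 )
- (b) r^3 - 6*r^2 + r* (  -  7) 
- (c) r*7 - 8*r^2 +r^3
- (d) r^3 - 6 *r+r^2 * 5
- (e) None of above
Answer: c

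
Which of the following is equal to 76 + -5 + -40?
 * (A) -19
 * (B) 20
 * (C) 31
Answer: C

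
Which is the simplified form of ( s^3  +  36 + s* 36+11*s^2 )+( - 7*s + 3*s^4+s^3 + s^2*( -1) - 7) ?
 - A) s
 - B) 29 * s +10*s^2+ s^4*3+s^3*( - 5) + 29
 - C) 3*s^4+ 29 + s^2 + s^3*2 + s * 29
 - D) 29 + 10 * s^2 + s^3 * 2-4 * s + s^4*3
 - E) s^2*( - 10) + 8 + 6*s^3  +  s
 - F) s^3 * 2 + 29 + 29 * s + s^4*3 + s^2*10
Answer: F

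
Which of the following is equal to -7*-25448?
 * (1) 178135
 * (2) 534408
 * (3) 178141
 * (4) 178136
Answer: 4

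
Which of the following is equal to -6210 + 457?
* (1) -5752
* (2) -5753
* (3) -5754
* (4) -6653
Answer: 2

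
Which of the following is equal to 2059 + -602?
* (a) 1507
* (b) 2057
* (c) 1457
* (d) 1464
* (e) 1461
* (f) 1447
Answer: c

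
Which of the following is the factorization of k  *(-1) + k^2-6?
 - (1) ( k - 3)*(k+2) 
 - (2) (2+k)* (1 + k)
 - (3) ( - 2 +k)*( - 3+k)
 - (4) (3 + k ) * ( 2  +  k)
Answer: 1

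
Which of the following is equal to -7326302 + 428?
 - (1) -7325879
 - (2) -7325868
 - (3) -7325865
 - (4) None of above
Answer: 4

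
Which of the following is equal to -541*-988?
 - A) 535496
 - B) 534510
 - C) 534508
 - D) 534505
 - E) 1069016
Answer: C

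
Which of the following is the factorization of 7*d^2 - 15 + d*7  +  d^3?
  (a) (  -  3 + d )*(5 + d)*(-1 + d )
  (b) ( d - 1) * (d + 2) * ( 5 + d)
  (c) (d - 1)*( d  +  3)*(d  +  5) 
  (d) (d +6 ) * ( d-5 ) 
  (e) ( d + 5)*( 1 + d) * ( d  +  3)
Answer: c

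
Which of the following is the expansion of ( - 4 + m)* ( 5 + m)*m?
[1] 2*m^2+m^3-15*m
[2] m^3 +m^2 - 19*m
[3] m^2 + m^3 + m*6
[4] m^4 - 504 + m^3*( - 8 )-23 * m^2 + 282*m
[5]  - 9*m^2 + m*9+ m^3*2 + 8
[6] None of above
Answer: 6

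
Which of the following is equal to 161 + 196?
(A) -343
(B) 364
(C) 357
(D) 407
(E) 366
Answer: C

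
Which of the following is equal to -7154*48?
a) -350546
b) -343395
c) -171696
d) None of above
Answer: d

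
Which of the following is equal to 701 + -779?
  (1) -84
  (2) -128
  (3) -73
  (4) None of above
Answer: 4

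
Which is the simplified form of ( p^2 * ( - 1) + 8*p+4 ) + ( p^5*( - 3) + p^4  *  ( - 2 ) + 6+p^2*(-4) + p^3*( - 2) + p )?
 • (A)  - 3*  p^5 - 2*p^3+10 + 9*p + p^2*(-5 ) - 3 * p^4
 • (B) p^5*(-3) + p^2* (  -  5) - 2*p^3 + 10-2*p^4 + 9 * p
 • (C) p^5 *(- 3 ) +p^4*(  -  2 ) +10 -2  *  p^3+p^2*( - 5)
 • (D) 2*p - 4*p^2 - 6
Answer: B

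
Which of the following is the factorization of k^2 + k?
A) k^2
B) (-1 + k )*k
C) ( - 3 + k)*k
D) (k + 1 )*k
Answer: D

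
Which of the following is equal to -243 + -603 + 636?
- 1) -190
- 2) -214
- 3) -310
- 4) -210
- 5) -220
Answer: 4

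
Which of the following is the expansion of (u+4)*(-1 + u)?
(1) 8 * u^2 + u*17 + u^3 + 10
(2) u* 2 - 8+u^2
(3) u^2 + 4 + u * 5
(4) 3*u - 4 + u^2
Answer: 4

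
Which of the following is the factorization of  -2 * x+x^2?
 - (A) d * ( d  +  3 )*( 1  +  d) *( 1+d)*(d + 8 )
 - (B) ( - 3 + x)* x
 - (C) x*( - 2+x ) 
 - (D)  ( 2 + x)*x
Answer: C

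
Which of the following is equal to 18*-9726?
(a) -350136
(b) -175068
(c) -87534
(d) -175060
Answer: b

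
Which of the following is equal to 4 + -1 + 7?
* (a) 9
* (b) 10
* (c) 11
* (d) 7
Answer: b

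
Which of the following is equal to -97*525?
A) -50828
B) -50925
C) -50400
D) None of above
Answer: B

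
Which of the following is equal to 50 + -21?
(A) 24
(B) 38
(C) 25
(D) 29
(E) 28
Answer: D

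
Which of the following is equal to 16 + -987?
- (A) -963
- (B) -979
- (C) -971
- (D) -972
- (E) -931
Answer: C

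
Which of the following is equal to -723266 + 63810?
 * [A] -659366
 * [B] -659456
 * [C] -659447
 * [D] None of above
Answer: B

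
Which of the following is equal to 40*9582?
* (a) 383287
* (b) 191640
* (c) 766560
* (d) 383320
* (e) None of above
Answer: e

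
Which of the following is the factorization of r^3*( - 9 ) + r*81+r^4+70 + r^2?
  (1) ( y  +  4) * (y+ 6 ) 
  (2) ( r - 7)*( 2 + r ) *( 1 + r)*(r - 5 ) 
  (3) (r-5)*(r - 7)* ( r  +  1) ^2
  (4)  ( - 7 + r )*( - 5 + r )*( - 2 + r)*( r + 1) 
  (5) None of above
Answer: 2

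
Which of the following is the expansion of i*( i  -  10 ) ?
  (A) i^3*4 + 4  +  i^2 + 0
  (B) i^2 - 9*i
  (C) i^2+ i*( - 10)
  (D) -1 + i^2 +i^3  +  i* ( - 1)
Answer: C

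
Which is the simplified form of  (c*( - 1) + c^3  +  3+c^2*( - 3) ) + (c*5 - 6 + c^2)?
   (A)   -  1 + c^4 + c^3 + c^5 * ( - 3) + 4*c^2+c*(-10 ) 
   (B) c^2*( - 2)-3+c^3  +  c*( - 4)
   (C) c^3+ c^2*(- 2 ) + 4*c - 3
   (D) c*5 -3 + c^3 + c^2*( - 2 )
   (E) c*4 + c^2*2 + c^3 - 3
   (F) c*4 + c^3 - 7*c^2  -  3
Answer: C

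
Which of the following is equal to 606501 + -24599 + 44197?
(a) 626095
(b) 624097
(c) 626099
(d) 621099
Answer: c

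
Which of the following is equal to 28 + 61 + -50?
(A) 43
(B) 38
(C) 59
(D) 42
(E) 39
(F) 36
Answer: E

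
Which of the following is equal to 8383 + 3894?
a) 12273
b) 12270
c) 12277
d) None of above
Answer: c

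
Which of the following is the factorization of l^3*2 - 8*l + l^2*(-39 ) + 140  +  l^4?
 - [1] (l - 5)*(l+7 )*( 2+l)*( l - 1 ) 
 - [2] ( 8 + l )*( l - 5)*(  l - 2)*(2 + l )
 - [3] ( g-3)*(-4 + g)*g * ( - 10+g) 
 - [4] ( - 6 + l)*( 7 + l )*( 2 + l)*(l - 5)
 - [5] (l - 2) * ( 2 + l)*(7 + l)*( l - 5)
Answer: 5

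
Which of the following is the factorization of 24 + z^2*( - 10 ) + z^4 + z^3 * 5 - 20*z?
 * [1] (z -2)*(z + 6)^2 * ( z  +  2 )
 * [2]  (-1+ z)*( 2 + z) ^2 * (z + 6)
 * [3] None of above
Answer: 3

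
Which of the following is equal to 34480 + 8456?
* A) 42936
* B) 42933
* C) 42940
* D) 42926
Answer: A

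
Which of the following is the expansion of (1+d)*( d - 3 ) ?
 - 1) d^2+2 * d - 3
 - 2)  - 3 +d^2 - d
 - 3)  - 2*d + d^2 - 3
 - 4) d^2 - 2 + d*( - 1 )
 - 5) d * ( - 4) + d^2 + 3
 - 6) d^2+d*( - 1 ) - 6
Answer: 3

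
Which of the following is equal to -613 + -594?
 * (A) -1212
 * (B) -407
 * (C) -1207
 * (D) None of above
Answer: C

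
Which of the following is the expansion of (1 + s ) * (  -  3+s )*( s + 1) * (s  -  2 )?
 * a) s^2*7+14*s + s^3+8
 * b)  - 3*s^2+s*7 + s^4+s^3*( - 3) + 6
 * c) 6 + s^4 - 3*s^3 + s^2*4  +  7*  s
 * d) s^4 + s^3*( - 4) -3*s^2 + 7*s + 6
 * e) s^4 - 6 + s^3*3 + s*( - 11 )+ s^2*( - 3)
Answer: b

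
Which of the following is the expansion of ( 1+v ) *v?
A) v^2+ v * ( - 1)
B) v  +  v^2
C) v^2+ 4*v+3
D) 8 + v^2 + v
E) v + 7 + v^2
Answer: B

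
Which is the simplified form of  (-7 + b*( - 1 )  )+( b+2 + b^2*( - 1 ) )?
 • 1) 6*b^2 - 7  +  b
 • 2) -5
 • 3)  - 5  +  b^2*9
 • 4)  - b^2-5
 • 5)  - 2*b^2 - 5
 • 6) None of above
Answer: 4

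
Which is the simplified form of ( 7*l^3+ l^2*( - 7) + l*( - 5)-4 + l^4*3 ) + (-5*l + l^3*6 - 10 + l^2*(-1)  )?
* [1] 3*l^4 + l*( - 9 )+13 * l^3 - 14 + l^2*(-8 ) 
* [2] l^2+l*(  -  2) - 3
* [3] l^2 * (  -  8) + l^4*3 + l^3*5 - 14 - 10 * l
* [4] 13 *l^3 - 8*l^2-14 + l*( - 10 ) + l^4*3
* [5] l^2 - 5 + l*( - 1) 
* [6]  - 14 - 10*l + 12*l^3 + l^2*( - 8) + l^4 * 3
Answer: 4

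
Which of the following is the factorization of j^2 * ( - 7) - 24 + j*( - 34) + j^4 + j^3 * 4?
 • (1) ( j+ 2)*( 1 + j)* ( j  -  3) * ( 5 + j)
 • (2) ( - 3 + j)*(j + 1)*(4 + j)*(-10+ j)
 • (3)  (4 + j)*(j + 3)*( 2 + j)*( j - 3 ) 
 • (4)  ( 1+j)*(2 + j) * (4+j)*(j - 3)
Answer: 4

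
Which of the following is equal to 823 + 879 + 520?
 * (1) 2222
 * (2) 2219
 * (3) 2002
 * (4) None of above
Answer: 1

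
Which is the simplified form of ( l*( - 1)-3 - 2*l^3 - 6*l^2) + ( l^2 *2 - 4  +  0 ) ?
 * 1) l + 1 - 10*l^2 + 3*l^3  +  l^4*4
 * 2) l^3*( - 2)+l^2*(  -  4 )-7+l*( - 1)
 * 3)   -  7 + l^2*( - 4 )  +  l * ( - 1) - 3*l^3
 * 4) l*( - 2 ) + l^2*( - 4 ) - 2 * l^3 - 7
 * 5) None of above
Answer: 2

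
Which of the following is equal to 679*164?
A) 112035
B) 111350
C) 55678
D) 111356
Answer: D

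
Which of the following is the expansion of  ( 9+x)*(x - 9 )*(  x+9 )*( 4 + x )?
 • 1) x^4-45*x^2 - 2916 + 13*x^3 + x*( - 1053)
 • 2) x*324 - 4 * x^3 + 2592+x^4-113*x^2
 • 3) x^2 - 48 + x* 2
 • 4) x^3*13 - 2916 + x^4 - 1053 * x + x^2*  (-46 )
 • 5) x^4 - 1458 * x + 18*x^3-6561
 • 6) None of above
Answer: 1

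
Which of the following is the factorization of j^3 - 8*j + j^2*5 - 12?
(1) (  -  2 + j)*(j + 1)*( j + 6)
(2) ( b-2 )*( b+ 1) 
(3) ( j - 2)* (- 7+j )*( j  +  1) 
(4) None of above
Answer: 1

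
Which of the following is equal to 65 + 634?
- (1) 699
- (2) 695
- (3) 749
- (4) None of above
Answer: 1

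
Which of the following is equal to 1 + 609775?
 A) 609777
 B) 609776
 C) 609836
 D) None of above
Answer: B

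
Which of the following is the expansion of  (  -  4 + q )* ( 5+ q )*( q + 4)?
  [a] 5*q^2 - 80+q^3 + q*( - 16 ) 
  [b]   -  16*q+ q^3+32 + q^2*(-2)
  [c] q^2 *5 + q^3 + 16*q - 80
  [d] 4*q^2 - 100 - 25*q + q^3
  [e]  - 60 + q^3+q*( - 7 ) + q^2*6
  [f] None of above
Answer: a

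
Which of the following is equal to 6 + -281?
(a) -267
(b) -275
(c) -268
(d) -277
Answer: b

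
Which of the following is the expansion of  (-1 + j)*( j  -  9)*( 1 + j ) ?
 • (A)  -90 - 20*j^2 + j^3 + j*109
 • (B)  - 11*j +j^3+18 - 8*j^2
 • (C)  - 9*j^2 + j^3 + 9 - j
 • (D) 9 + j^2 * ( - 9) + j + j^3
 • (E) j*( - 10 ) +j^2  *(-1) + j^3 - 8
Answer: C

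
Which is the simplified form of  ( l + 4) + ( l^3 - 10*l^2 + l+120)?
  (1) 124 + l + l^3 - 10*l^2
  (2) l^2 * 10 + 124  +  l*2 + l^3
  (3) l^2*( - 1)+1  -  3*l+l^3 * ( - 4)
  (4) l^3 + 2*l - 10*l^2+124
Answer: 4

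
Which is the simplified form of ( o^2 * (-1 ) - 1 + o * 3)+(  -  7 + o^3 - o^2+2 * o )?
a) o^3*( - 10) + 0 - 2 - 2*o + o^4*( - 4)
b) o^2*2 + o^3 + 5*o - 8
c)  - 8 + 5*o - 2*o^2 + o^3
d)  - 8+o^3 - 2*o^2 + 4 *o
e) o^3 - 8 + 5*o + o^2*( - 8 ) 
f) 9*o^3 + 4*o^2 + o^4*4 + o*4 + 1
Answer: c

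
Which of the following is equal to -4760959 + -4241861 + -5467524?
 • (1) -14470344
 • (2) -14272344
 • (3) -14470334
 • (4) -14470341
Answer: 1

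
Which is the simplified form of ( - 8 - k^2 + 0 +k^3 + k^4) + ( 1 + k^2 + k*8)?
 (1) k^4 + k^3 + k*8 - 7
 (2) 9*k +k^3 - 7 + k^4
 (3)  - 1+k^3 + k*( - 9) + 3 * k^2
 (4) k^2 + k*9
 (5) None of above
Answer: 1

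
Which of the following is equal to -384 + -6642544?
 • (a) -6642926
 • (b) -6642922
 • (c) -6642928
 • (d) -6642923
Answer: c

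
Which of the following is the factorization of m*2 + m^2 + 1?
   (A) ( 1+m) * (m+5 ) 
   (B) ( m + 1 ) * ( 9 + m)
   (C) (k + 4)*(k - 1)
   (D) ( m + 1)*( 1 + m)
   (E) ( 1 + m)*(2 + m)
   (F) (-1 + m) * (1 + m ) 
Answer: D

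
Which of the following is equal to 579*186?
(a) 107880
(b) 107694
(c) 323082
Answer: b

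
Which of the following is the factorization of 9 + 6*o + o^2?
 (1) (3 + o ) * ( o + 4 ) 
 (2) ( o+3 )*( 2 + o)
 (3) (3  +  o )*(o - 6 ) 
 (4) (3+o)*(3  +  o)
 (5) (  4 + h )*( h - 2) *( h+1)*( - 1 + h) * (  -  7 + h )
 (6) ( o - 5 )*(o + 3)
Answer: 4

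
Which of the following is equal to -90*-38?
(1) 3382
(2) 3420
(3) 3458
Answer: 2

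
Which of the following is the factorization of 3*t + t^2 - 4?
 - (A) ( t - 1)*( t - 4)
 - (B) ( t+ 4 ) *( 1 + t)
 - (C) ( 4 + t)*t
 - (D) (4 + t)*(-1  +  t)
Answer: D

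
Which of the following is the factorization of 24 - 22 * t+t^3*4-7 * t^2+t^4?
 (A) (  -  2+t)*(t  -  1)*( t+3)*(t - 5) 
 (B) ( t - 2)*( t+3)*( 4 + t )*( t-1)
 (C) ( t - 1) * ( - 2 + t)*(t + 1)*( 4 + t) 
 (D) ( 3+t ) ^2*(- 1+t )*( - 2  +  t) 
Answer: B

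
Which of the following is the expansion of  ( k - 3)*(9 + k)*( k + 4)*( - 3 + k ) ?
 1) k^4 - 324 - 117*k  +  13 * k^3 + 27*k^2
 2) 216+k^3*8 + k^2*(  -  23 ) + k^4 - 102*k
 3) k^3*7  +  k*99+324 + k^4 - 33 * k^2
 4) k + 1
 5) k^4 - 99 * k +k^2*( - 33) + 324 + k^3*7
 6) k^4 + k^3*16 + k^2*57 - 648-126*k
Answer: 5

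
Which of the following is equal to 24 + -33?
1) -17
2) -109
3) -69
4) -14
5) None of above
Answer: 5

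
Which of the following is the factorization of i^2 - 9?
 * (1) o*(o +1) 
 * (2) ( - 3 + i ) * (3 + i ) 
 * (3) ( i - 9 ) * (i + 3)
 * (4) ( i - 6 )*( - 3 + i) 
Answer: 2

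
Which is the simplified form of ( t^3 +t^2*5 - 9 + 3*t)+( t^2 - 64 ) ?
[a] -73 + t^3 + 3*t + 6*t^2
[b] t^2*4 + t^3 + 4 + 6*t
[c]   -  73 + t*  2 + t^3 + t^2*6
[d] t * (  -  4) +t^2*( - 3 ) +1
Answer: a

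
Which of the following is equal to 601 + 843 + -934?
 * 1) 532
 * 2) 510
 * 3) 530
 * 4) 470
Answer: 2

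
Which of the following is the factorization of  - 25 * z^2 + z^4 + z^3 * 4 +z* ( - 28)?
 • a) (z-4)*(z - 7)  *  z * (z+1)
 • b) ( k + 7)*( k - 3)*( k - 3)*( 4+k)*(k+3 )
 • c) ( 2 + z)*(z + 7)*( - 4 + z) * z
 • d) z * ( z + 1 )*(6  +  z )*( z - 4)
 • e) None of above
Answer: e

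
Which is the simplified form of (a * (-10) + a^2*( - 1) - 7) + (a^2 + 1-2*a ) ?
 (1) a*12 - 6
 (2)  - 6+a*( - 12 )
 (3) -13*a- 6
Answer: 2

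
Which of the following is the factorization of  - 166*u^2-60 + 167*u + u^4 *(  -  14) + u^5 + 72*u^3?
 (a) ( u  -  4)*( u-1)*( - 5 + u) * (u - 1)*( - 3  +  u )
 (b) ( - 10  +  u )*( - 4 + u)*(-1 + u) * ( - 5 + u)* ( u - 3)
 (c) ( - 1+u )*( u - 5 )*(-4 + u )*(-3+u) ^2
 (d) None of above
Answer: a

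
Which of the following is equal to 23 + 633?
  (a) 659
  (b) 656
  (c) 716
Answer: b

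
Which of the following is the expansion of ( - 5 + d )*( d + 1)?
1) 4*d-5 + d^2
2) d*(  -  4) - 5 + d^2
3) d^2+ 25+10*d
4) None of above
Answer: 2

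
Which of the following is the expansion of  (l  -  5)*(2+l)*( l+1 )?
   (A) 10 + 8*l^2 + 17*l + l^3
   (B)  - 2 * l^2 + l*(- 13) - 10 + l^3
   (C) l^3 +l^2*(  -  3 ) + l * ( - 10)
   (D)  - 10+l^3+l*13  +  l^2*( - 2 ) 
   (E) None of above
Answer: B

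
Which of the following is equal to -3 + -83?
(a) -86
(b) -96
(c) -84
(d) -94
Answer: a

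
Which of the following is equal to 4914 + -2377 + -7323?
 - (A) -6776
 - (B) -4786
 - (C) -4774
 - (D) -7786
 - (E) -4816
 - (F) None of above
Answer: B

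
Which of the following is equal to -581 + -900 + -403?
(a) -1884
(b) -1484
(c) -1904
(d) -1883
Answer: a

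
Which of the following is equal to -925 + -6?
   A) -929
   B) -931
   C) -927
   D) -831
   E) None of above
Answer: B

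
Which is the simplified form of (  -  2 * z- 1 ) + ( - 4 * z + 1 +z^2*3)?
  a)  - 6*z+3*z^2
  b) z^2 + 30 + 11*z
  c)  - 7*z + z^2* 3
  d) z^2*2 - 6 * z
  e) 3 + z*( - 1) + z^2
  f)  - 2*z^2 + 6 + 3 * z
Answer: a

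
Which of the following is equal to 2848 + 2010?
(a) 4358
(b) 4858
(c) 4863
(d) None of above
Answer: b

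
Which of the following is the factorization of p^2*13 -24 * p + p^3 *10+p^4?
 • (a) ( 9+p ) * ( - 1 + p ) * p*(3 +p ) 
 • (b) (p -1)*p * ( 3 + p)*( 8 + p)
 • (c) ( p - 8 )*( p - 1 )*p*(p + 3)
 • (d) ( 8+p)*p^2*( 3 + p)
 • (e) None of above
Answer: b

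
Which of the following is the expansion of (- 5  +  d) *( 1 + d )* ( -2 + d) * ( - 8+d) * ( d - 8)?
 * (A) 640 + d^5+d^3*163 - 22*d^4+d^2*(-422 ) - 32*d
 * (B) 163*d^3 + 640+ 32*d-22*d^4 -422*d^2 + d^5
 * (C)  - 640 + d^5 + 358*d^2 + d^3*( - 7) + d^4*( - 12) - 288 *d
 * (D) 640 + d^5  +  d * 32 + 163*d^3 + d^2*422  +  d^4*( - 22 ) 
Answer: B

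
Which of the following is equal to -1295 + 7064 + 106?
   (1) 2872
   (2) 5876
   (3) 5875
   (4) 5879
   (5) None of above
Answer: 3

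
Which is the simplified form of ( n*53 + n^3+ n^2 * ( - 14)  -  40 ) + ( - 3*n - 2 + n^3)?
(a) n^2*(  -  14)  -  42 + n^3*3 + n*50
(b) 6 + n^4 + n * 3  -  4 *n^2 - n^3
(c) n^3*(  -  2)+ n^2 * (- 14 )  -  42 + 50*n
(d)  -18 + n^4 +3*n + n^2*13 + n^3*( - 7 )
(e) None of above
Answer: e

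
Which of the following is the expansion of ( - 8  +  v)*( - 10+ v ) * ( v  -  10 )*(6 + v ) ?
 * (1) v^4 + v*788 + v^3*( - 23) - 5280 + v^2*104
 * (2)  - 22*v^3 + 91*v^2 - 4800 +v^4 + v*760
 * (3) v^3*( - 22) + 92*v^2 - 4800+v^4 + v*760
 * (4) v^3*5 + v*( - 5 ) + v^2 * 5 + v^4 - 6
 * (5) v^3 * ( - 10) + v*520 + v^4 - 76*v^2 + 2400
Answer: 3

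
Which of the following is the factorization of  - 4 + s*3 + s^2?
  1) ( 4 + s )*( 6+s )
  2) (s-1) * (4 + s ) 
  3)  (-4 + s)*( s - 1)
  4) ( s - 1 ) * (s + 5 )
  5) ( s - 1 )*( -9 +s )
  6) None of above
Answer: 2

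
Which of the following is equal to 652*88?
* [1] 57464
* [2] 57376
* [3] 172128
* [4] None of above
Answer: 2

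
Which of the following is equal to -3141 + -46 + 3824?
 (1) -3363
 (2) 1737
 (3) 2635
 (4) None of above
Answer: 4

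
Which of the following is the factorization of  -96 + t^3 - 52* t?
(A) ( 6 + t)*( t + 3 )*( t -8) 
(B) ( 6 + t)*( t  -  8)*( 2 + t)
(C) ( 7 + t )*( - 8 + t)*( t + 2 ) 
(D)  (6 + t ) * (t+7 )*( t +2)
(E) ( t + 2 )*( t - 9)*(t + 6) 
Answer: B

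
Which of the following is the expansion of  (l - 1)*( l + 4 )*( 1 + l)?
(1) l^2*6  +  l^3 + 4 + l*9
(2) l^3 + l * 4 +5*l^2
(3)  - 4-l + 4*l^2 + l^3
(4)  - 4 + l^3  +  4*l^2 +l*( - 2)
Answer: 3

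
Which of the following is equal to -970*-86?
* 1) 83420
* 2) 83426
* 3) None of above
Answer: 1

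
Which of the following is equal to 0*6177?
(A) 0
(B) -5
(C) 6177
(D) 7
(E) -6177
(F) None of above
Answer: A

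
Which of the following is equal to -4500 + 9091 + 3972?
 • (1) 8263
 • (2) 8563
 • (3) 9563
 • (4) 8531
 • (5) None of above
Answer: 2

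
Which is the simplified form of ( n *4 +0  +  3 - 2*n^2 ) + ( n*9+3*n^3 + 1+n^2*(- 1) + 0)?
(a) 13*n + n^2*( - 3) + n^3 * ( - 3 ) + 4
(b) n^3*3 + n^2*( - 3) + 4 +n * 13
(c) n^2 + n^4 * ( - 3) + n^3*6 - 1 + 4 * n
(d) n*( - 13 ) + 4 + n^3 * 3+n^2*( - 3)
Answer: b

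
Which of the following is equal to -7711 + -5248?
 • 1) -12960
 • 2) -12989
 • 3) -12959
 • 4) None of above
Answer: 3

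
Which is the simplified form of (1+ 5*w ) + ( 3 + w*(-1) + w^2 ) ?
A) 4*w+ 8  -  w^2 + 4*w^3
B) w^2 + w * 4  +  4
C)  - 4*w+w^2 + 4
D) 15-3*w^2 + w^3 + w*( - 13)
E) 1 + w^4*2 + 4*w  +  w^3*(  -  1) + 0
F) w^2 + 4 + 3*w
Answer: B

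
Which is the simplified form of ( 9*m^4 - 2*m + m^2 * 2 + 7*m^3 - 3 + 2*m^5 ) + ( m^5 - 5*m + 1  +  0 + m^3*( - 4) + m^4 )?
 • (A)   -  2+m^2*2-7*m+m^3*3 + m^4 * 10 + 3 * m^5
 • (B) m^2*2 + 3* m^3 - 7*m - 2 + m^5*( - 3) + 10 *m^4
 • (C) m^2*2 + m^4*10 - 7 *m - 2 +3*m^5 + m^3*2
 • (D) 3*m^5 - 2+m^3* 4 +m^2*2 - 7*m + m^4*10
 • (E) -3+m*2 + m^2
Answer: A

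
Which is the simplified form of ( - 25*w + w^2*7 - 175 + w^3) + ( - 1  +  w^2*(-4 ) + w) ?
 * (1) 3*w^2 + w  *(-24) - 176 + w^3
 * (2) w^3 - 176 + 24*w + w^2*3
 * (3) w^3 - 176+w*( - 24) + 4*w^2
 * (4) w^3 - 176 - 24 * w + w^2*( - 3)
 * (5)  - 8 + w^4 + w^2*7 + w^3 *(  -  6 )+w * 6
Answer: 1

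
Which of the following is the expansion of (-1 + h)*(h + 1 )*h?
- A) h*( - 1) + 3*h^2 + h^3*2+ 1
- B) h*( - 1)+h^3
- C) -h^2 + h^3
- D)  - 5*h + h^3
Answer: B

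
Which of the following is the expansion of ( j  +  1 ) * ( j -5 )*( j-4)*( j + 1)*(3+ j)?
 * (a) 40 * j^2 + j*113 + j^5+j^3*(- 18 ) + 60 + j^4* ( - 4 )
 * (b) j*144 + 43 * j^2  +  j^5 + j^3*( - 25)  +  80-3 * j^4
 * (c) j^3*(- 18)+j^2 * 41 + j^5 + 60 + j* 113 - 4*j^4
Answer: a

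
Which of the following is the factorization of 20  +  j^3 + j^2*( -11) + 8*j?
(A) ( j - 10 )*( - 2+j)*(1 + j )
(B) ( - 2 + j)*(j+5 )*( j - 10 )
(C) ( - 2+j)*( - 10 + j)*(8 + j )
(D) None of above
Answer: A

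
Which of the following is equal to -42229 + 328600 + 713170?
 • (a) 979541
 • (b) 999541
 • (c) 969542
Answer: b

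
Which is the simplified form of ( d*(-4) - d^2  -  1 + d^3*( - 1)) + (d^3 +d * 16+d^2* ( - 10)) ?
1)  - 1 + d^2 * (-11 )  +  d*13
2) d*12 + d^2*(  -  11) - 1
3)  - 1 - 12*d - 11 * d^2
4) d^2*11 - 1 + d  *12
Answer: 2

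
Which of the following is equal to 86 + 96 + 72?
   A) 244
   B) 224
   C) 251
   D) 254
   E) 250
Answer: D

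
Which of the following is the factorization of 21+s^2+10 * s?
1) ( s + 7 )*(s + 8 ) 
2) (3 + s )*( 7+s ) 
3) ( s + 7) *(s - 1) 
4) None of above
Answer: 2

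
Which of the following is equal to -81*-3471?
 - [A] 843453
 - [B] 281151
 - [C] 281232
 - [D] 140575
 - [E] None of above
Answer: B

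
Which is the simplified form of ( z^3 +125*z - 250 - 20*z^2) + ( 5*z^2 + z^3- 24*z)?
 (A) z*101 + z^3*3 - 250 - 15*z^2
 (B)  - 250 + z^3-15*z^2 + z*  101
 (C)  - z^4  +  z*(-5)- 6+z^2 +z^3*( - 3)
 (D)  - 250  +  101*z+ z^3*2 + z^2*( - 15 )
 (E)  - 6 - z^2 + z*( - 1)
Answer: D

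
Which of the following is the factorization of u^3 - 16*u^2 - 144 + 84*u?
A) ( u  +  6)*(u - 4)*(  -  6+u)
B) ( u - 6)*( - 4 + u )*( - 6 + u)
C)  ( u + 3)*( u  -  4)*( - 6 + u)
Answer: B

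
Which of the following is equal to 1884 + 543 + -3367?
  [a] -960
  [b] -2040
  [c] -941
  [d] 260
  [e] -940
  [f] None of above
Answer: e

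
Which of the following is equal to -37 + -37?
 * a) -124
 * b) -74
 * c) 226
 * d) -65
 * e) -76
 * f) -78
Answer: b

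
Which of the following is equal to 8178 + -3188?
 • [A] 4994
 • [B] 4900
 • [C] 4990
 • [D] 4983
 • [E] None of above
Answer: C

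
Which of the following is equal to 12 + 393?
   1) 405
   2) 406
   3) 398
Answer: 1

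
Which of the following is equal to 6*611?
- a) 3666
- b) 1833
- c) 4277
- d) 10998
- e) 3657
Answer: a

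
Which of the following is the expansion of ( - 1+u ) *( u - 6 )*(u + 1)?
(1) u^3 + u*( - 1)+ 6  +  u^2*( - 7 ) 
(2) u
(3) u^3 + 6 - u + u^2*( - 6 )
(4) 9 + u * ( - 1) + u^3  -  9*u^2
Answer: 3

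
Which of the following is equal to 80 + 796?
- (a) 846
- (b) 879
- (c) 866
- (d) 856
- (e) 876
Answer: e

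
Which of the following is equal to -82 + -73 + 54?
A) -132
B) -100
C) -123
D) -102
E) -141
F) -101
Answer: F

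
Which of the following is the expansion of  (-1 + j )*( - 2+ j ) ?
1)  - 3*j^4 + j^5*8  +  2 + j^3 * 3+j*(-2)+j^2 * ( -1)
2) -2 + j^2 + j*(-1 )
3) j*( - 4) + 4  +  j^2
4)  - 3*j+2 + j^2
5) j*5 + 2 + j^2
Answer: 4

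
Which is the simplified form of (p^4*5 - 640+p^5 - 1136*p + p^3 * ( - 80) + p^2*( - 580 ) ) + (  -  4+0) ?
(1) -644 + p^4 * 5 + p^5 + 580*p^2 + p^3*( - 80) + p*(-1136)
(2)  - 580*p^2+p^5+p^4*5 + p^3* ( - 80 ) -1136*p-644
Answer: 2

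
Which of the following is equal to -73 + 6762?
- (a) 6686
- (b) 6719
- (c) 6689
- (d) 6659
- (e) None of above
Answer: c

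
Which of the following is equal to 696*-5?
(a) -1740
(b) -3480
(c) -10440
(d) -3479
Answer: b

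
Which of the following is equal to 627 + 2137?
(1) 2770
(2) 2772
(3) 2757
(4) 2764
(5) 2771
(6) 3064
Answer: 4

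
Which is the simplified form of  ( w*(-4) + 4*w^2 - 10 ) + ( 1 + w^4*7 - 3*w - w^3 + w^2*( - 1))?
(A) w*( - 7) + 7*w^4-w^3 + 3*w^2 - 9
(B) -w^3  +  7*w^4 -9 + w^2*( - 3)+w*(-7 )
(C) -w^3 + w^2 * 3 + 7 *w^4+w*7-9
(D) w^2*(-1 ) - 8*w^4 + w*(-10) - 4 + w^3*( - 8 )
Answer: A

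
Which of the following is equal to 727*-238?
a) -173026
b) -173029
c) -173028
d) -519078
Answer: a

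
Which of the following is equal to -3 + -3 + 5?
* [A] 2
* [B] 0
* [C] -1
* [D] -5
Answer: C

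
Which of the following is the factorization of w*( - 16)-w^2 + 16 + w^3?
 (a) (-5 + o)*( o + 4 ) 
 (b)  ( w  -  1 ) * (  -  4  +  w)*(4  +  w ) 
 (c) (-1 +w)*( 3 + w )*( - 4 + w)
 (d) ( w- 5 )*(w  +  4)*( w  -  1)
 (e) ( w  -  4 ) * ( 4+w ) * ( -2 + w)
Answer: b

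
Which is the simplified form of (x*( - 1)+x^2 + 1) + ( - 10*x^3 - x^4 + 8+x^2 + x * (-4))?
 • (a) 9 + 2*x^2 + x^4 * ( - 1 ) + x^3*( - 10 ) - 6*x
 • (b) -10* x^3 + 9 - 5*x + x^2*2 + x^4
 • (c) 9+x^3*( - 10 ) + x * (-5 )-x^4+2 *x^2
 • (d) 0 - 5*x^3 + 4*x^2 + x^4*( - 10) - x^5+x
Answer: c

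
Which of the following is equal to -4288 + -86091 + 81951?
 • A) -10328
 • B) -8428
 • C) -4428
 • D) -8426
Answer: B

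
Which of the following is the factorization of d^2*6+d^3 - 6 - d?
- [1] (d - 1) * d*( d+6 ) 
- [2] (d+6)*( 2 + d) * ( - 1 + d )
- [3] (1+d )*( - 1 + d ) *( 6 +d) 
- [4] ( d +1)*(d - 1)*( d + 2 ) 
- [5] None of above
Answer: 3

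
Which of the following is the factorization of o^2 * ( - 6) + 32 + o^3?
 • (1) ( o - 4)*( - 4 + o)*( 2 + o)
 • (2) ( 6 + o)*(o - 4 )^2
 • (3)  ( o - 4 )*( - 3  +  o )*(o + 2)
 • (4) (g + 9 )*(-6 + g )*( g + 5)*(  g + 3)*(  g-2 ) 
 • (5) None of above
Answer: 1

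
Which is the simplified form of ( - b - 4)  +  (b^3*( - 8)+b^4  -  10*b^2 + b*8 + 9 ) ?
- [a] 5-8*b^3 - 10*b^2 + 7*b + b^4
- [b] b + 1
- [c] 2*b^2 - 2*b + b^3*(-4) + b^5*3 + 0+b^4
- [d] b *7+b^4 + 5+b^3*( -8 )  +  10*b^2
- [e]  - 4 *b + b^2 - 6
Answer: a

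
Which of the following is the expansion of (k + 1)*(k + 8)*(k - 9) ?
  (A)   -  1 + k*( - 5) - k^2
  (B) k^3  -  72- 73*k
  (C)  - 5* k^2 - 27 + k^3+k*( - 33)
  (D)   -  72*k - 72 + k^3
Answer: B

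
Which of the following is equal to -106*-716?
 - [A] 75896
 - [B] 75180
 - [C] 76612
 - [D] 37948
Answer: A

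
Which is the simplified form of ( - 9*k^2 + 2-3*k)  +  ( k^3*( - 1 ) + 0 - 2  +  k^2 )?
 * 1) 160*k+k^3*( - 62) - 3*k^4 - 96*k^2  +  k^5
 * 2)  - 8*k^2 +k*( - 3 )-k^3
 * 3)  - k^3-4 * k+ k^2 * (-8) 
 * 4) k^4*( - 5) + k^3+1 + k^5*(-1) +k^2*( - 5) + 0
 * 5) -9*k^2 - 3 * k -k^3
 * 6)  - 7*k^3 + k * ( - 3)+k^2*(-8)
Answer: 2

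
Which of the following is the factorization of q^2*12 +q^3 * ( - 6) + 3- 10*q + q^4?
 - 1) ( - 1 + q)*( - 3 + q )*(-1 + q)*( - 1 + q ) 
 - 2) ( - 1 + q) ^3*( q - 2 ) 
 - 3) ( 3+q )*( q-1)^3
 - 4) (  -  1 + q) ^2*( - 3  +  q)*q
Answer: 1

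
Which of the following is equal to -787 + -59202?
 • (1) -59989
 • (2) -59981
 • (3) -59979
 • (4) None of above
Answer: 1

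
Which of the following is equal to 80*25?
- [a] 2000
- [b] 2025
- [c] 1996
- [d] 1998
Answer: a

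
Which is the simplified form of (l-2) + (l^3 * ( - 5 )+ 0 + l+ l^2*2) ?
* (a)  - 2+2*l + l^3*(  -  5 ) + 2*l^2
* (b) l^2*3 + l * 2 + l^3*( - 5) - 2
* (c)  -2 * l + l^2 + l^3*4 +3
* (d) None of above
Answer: a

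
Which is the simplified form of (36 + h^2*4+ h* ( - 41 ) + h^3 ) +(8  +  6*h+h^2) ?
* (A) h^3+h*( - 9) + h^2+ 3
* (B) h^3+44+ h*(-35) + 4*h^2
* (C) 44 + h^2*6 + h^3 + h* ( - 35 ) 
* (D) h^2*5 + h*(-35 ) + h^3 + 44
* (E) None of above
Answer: D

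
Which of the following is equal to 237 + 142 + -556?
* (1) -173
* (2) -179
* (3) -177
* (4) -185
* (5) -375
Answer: 3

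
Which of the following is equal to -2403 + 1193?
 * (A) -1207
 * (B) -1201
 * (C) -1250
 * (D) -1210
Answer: D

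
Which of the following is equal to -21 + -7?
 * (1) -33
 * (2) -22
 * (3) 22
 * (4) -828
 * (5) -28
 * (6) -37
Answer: 5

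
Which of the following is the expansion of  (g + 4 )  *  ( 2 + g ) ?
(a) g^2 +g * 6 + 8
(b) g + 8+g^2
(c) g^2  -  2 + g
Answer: a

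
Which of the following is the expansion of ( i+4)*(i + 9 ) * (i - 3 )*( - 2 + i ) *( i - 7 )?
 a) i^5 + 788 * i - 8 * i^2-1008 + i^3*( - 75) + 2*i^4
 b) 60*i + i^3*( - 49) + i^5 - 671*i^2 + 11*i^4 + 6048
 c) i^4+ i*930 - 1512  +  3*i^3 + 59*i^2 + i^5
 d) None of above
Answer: d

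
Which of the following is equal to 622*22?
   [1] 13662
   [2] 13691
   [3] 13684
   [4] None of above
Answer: 3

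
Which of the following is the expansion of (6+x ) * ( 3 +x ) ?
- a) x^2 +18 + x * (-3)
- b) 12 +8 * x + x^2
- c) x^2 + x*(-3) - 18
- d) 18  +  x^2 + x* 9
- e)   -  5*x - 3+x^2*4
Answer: d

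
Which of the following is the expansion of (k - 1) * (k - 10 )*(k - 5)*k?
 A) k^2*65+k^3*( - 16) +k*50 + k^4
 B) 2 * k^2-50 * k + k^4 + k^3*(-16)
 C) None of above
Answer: C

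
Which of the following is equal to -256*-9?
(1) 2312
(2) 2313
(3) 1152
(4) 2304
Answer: 4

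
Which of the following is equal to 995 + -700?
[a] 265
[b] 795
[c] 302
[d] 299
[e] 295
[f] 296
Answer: e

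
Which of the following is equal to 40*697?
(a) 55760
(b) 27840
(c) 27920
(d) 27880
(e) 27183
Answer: d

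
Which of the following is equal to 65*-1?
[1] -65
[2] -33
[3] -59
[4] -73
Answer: 1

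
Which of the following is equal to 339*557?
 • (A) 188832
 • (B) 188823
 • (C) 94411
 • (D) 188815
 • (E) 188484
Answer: B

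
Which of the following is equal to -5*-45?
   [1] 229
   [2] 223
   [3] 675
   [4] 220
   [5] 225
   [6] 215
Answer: 5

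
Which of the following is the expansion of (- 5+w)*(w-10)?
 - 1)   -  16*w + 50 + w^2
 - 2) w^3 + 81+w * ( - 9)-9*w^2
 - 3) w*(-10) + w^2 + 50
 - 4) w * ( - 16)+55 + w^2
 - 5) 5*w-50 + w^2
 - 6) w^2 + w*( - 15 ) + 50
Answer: 6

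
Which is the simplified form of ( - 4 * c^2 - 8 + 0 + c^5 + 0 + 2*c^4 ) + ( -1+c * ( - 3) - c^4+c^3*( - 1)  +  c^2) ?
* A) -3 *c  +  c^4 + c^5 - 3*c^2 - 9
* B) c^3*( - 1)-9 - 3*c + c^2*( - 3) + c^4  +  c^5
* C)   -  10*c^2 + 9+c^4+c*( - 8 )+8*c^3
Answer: B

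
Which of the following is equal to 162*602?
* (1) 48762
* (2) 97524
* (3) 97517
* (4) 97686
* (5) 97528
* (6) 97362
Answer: 2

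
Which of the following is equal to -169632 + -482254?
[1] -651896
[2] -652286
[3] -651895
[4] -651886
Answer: 4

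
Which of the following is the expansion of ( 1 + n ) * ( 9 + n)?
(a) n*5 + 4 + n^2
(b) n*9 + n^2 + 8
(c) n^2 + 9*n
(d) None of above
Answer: d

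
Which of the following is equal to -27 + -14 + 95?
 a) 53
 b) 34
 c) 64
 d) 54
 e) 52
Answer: d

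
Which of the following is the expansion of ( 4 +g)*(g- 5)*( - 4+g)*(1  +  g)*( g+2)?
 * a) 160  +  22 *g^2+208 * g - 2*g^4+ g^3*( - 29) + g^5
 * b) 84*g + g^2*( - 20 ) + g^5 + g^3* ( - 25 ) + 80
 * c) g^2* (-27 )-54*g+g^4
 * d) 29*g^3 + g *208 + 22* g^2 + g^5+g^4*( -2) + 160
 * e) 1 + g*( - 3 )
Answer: a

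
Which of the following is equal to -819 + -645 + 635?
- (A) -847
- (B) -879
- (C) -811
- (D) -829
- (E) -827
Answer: D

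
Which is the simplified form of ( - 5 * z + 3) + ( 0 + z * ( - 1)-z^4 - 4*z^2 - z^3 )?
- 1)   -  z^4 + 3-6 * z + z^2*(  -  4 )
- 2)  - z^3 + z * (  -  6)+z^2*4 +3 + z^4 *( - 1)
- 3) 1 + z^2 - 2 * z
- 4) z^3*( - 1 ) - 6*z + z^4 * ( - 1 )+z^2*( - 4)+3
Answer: 4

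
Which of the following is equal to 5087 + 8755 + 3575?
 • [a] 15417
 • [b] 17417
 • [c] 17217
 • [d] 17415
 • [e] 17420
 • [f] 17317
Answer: b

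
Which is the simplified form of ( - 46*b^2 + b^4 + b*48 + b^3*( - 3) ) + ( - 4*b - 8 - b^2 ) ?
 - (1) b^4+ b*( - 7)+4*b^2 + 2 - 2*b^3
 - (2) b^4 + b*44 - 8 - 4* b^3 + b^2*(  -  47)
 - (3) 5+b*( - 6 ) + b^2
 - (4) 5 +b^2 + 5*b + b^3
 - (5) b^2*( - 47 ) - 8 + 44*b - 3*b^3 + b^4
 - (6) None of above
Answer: 5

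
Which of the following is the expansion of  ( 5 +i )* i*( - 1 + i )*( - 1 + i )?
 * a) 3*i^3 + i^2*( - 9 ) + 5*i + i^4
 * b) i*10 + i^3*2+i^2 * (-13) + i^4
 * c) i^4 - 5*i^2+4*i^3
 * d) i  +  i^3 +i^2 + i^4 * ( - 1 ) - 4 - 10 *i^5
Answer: a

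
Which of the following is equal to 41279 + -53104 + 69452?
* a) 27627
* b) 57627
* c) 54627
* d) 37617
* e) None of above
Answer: b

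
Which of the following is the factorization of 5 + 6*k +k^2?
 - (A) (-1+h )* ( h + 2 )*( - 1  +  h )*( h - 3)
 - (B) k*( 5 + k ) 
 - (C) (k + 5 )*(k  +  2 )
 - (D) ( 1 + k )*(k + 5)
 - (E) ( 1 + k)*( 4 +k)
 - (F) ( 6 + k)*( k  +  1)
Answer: D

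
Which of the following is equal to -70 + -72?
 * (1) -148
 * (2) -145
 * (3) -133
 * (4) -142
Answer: 4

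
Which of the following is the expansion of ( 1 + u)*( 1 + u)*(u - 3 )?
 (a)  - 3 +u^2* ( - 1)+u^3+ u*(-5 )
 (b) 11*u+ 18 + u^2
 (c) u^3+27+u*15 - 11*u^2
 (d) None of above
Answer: a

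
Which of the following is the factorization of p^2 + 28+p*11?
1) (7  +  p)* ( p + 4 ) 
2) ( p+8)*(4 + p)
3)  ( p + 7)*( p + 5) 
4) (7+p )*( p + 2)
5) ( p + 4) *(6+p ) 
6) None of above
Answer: 1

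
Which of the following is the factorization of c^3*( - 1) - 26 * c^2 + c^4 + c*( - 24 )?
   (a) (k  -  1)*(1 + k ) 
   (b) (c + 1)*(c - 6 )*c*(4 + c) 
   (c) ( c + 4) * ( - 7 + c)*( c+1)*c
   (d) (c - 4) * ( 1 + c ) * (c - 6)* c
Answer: b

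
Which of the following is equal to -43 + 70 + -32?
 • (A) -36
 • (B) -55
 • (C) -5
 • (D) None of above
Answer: C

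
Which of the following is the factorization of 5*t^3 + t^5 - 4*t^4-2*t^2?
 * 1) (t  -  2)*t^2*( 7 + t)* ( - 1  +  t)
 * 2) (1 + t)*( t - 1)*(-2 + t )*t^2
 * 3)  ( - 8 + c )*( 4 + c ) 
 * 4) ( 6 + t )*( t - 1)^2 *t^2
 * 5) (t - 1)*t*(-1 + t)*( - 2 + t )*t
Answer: 5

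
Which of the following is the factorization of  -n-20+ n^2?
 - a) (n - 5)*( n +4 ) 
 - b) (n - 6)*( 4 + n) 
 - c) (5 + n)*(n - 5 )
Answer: a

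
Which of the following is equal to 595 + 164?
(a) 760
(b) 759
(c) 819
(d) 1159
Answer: b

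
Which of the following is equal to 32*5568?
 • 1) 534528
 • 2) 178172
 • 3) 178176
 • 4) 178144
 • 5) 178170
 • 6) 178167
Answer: 3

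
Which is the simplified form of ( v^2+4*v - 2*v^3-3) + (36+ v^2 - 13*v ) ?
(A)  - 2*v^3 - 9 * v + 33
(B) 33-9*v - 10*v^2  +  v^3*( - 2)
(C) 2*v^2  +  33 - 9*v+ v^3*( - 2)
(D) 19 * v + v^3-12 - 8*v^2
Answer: C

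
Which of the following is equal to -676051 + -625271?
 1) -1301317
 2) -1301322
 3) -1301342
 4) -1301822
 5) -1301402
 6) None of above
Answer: 2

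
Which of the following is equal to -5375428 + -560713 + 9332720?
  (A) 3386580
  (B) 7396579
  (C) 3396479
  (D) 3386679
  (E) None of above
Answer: E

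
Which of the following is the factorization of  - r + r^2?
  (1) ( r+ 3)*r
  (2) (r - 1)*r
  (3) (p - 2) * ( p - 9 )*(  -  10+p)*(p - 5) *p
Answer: 2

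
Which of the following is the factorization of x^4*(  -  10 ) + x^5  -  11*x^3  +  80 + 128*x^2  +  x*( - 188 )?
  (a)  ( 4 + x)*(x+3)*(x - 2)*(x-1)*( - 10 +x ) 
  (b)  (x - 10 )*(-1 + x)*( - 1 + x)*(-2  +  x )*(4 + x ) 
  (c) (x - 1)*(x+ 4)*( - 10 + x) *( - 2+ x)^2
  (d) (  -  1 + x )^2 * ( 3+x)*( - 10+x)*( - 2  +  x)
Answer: b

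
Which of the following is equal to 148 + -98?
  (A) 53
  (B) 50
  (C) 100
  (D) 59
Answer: B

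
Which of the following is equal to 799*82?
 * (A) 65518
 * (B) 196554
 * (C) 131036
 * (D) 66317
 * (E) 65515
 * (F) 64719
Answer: A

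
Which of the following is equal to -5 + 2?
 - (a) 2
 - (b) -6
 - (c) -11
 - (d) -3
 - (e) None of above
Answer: d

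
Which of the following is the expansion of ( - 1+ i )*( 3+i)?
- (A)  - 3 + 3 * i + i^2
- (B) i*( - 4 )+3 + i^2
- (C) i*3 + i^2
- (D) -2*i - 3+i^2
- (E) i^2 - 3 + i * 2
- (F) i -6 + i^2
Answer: E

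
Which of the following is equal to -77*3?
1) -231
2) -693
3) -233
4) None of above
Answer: 1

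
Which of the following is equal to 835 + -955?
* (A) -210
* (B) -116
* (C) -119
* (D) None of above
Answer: D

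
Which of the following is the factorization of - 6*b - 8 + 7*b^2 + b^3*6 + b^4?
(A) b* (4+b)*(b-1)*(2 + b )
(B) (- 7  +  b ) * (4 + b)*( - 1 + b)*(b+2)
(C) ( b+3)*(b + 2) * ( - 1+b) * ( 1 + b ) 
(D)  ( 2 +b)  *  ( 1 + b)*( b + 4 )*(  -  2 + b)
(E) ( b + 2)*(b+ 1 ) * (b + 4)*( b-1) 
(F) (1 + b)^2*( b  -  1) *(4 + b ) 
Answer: E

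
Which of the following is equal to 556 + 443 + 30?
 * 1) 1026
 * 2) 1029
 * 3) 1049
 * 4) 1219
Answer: 2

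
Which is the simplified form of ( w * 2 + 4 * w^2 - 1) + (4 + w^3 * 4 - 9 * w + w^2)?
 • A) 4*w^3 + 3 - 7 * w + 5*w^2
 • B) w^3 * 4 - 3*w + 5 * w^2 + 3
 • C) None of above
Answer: A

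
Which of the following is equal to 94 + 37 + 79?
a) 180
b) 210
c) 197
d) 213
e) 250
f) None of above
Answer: b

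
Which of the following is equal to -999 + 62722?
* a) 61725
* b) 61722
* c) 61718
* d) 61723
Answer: d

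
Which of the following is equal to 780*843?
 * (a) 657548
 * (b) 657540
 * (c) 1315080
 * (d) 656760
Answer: b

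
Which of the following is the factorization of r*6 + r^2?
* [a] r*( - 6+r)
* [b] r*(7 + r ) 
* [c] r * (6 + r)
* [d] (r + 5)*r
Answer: c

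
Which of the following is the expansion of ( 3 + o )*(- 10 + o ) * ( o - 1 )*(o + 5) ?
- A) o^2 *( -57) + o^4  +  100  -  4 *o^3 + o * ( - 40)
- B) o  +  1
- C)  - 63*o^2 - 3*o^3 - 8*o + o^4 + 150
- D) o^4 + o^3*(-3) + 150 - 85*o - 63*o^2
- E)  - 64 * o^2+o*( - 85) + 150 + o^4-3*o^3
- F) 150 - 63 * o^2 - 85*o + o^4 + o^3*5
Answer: D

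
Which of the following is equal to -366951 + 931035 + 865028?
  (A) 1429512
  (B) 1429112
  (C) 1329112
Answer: B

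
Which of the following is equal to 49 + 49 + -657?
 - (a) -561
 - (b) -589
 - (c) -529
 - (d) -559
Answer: d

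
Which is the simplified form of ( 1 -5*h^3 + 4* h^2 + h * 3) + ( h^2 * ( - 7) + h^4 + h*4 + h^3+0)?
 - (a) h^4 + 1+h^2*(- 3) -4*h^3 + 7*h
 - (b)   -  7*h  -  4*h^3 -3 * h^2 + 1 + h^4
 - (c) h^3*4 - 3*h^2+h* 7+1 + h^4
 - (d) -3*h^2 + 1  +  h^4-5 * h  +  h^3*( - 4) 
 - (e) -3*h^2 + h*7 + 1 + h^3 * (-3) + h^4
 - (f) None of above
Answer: a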